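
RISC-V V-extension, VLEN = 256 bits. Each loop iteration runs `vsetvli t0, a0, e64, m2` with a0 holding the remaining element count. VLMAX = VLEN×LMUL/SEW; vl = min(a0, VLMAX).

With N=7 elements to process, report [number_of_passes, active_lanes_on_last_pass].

[iterations, last_vl] = [1, 7]

VLMAX = (256 × 2) / 64 = 8 lanes
7 elements at 8/iter → 1 passes, remainder 7 on the last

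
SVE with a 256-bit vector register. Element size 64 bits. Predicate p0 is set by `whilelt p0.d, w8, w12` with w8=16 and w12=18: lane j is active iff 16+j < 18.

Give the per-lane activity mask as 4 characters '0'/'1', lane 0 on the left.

256-bit reg / 64-bit elem → 4 lanes
active while 16+j < 18, i.e. j ∈ [0,2) capped at 4 ⇒ 2
bits (lane 0 leftmost): 1100

predicate = 1100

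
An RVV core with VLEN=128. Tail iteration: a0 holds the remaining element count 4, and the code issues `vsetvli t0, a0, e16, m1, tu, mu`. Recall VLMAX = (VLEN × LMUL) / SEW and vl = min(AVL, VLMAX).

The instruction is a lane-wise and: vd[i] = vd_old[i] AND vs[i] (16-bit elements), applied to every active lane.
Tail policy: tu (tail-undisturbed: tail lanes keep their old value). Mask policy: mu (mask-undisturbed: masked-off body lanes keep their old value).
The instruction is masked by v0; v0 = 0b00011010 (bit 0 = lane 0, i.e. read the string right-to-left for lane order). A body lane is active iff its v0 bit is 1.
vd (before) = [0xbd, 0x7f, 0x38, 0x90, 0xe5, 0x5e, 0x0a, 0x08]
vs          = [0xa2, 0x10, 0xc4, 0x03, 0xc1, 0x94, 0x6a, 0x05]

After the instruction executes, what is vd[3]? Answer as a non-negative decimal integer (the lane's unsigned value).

VLMAX = (128 × 1) / 16 = 8 lanes
AVL=4 ≤ VLMAX=8, so vl = 4
lane  0: mask-off/keep ⇒ 0xbd
lane  1: and(0x7f,0x10) ⇒ 0x10
lane  2: mask-off/keep ⇒ 0x38
lane  3: and(0x90,0x03) ⇒ 0x00
lane  4: tail/keep ⇒ 0xe5
lane  5: tail/keep ⇒ 0x5e
lane  6: tail/keep ⇒ 0x0a
lane  7: tail/keep ⇒ 0x08

vd[3] = 0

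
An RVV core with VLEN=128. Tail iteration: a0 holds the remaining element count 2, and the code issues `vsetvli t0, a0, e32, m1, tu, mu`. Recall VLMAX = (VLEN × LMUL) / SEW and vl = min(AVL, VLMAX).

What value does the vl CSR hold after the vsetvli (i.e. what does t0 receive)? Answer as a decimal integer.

vl = 2

VLMAX = (128 × 1) / 32 = 4 lanes
vl ← min(2, 4) = 2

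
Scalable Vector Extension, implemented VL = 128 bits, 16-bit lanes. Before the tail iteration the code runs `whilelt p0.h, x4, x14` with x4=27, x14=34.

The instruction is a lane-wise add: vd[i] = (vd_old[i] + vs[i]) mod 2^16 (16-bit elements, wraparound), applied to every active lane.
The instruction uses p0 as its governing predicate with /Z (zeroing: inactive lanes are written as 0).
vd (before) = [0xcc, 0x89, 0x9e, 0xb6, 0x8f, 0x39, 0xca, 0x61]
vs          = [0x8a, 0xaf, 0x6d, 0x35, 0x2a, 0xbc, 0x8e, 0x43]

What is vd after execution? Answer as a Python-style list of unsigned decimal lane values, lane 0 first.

register lanes = 128/16 = 8
active while 27+j < 34, i.e. j ∈ [0,7) capped at 8 ⇒ 7
[0] add(0xcc,0x8a) = 0x156
[1] add(0x89,0xaf) = 0x138
[2] add(0x9e,0x6d) = 0x10b
[3] add(0xb6,0x35) = 0xeb
[4] add(0x8f,0x2a) = 0xb9
[5] add(0x39,0xbc) = 0xf5
[6] add(0xca,0x8e) = 0x158
[7] tail/zero = 0x00

vd = [342, 312, 267, 235, 185, 245, 344, 0]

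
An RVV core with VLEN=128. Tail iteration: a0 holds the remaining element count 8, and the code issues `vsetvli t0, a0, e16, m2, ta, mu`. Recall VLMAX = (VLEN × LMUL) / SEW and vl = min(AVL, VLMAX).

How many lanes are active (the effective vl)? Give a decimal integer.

VLMAX = (128 × 2) / 16 = 16 lanes
vl ← min(8, 16) = 8

vl = 8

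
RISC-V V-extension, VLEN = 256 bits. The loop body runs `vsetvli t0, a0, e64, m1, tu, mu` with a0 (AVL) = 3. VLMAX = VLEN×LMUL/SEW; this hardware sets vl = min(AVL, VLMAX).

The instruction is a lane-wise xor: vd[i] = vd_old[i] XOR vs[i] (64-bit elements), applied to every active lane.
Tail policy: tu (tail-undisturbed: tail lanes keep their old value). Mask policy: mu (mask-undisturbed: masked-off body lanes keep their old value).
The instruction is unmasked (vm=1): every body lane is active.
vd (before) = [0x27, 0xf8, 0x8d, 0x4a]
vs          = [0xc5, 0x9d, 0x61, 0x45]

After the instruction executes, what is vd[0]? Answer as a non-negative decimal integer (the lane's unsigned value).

VLMAX = (256 × 1) / 64 = 4 lanes
vl = min(AVL, VLMAX) = min(3, 4) = 3
vd[0] xor(0x27,0xc5) -> 0xe2
vd[1] xor(0xf8,0x9d) -> 0x65
vd[2] xor(0x8d,0x61) -> 0xec
vd[3] tail/keep -> 0x4a

vd[0] = 226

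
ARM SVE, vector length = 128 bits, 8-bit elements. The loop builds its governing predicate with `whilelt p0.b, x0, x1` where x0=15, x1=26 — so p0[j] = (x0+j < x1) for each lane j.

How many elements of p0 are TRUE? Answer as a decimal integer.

register lanes = 128/8 = 16
whilelt: lane j active iff 15+j < 26 → j < 11 → 11 active

vl = 11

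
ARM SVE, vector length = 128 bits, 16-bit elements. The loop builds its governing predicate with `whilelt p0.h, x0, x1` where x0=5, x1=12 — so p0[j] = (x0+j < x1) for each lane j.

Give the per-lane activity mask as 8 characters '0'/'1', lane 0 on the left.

predicate = 11111110

128-bit reg / 16-bit elem → 8 lanes
active while 5+j < 12, i.e. j ∈ [0,7) capped at 8 ⇒ 7
bits (lane 0 leftmost): 11111110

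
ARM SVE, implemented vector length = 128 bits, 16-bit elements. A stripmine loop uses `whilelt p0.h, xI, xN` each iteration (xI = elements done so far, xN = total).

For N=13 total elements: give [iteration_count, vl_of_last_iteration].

register lanes = 128/16 = 8
iterations = ceil(13/8) = 2; final-pass vl = 5

[iterations, last_vl] = [2, 5]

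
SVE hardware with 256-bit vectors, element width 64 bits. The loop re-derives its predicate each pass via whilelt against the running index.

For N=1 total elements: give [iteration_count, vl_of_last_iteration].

[iterations, last_vl] = [1, 1]

lane count: 256 div 64 = 4
N=1: ⌈1/4⌉ = 1 iters; last vl = 1 − 0×4 = 1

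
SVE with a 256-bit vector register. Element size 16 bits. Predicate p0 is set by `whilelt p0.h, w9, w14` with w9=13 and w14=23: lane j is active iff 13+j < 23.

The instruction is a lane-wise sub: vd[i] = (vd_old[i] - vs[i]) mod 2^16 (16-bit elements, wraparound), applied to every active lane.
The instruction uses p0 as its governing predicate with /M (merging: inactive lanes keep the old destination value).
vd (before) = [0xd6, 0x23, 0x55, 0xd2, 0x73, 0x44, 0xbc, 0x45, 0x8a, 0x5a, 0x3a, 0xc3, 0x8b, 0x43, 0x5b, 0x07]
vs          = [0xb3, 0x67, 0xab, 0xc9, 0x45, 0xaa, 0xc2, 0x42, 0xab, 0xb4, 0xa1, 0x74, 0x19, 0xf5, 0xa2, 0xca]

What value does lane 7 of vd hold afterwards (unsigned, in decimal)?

lane count: 256 div 16 = 16
active while 13+j < 23, i.e. j ∈ [0,10) capped at 16 ⇒ 10
vd[0] sub(0xd6,0xb3) -> 0x23
vd[1] sub(0x23,0x67) -> 0xffbc
vd[2] sub(0x55,0xab) -> 0xffaa
vd[3] sub(0xd2,0xc9) -> 0x09
vd[4] sub(0x73,0x45) -> 0x2e
vd[5] sub(0x44,0xaa) -> 0xff9a
vd[6] sub(0xbc,0xc2) -> 0xfffa
vd[7] sub(0x45,0x42) -> 0x03
vd[8] sub(0x8a,0xab) -> 0xffdf
vd[9] sub(0x5a,0xb4) -> 0xffa6
vd[10] tail/keep -> 0x3a
vd[11] tail/keep -> 0xc3
vd[12] tail/keep -> 0x8b
vd[13] tail/keep -> 0x43
vd[14] tail/keep -> 0x5b
vd[15] tail/keep -> 0x07

vd[7] = 3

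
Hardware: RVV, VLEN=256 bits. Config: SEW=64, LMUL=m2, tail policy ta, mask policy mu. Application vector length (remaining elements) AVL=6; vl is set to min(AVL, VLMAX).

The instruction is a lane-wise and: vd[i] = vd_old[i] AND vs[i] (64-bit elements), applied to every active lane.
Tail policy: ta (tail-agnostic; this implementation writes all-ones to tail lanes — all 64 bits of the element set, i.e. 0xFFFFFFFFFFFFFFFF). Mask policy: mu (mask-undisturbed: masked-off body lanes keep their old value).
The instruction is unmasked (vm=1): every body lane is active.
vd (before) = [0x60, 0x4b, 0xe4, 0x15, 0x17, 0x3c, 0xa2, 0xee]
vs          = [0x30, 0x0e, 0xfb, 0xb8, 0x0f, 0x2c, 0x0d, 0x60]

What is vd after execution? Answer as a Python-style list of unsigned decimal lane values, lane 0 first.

vd = [32, 10, 224, 16, 7, 44, 18446744073709551615, 18446744073709551615]

VLMAX = VLEN×LMUL/SEW = 256×2/64 = 8
vl = min(AVL, VLMAX) = min(6, 8) = 6
vd[0] and(0x60,0x30) -> 0x20
vd[1] and(0x4b,0x0e) -> 0x0a
vd[2] and(0xe4,0xfb) -> 0xe0
vd[3] and(0x15,0xb8) -> 0x10
vd[4] and(0x17,0x0f) -> 0x07
vd[5] and(0x3c,0x2c) -> 0x2c
vd[6] tail/ones -> 0xffffffffffffffff
vd[7] tail/ones -> 0xffffffffffffffff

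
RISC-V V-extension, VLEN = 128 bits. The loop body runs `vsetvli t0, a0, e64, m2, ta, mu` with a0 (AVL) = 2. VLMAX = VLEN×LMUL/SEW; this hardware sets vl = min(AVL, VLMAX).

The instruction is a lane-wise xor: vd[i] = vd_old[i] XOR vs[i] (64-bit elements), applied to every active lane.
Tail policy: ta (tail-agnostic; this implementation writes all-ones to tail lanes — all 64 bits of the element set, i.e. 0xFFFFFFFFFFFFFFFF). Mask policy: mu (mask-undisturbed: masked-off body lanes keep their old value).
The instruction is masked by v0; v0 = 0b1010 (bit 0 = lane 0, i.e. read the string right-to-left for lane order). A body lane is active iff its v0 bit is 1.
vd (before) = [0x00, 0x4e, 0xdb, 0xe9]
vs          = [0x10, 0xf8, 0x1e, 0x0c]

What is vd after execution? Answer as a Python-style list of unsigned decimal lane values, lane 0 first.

VLMAX = VLEN×LMUL/SEW = 128×2/64 = 4
AVL=2 ≤ VLMAX=4, so vl = 2
  i=0: mask-off/keep → 0
  i=1: xor(0x4e,0xf8) → 182
  i=2: tail/ones → 18446744073709551615
  i=3: tail/ones → 18446744073709551615

vd = [0, 182, 18446744073709551615, 18446744073709551615]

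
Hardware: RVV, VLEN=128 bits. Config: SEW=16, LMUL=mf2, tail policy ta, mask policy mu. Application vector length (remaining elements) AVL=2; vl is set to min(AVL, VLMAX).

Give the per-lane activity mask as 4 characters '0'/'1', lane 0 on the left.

predicate = 1100

lanes per group: 128·1/2/16 = 4
AVL=2 ≤ VLMAX=4, so vl = 2
bits (lane 0 leftmost): 1100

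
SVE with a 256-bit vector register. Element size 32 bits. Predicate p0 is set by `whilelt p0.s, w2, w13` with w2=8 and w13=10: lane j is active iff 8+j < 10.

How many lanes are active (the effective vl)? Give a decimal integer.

lane count: 256 div 32 = 8
p0[j] = (8+j < 10); true for j=0..1 → 2 lanes set

vl = 2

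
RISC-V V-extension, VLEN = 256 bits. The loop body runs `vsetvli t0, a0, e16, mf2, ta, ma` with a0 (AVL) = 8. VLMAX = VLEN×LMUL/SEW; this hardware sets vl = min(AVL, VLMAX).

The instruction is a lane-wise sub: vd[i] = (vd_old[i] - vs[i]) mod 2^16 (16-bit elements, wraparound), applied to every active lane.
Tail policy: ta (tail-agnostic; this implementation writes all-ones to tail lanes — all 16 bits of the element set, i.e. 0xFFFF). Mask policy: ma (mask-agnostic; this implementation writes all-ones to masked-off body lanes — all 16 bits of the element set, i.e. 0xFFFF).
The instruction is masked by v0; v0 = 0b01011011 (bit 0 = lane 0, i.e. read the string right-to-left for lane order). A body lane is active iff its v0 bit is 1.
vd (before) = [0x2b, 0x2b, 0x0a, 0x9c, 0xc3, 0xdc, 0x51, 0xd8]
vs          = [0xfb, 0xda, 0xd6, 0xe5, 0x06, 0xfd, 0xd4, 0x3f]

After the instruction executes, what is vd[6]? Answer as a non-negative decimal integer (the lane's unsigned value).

VLMAX = (256 × 1/2) / 16 = 8 lanes
vl ← min(8, 8) = 8
  i=0: sub(0x2b,0xfb) → 65328
  i=1: sub(0x2b,0xda) → 65361
  i=2: mask-off/ones → 65535
  i=3: sub(0x9c,0xe5) → 65463
  i=4: sub(0xc3,0x06) → 189
  i=5: mask-off/ones → 65535
  i=6: sub(0x51,0xd4) → 65405
  i=7: mask-off/ones → 65535

vd[6] = 65405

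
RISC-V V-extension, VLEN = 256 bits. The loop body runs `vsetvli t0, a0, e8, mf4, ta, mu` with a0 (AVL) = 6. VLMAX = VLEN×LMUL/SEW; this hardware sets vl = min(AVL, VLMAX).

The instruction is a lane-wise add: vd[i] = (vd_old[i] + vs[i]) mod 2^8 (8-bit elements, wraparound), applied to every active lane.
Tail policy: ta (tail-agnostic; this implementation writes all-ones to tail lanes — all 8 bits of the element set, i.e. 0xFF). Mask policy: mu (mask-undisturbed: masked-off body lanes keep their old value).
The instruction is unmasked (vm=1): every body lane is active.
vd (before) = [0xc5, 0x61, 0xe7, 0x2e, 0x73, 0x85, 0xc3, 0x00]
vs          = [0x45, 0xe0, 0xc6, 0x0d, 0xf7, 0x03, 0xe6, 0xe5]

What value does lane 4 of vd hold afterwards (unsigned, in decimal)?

vd[4] = 106

lanes per group: 256·1/4/8 = 8
vl ← min(6, 8) = 6
lane  0: add(0xc5,0x45) ⇒ 0x0a
lane  1: add(0x61,0xe0) ⇒ 0x41
lane  2: add(0xe7,0xc6) ⇒ 0xad
lane  3: add(0x2e,0x0d) ⇒ 0x3b
lane  4: add(0x73,0xf7) ⇒ 0x6a
lane  5: add(0x85,0x03) ⇒ 0x88
lane  6: tail/ones ⇒ 0xff
lane  7: tail/ones ⇒ 0xff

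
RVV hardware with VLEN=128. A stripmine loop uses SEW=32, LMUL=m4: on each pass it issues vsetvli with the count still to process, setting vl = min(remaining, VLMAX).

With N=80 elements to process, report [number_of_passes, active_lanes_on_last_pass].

[iterations, last_vl] = [5, 16]

lanes per group: 128·4/32 = 16
iterations = ceil(80/16) = 5; final-pass vl = 16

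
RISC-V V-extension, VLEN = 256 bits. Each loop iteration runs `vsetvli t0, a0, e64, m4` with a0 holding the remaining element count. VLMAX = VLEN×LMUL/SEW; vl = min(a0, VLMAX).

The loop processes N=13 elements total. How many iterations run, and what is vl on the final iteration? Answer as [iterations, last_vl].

lanes per group: 256·4/64 = 16
13 elements at 16/iter → 1 passes, remainder 13 on the last

[iterations, last_vl] = [1, 13]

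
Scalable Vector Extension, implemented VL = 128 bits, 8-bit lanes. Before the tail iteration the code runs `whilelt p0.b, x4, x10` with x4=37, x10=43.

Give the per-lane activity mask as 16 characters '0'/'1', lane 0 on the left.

predicate = 1111110000000000

lane count: 128 div 8 = 16
whilelt: lane j active iff 37+j < 43 → j < 6 → 6 active
bits (lane 0 leftmost): 1111110000000000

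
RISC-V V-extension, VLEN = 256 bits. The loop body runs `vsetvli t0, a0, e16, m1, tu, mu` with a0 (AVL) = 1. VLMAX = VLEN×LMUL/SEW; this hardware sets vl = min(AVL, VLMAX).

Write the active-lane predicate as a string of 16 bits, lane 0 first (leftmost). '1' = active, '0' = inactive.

VLMAX = (256 × 1) / 16 = 16 lanes
vl ← min(1, 16) = 1
bits (lane 0 leftmost): 1000000000000000

predicate = 1000000000000000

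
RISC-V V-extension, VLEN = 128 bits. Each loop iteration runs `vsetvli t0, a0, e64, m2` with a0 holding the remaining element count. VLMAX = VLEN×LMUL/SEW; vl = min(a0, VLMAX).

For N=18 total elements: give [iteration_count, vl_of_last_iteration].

[iterations, last_vl] = [5, 2]

VLMAX = VLEN×LMUL/SEW = 128×2/64 = 4
N=18: ⌈18/4⌉ = 5 iters; last vl = 18 − 4×4 = 2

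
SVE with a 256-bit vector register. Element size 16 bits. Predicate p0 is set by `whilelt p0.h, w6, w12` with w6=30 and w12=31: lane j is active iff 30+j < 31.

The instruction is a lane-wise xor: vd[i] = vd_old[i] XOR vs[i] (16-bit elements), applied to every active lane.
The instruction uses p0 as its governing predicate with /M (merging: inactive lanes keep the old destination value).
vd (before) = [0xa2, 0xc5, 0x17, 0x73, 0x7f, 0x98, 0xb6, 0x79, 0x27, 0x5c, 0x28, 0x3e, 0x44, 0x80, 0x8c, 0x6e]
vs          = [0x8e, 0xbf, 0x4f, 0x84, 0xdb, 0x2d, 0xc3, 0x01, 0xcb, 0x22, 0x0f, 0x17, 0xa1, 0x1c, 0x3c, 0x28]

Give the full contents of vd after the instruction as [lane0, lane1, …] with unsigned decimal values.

lane count: 256 div 16 = 16
active while 30+j < 31, i.e. j ∈ [0,1) capped at 16 ⇒ 1
[0] xor(0xa2,0x8e) = 0x2c
[1] tail/keep = 0xc5
[2] tail/keep = 0x17
[3] tail/keep = 0x73
[4] tail/keep = 0x7f
[5] tail/keep = 0x98
[6] tail/keep = 0xb6
[7] tail/keep = 0x79
[8] tail/keep = 0x27
[9] tail/keep = 0x5c
[10] tail/keep = 0x28
[11] tail/keep = 0x3e
[12] tail/keep = 0x44
[13] tail/keep = 0x80
[14] tail/keep = 0x8c
[15] tail/keep = 0x6e

vd = [44, 197, 23, 115, 127, 152, 182, 121, 39, 92, 40, 62, 68, 128, 140, 110]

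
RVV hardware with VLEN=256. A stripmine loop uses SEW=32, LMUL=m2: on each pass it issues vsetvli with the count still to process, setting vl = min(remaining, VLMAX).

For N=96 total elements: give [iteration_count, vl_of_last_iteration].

lanes per group: 256·2/32 = 16
N=96: ⌈96/16⌉ = 6 iters; last vl = 96 − 5×16 = 16

[iterations, last_vl] = [6, 16]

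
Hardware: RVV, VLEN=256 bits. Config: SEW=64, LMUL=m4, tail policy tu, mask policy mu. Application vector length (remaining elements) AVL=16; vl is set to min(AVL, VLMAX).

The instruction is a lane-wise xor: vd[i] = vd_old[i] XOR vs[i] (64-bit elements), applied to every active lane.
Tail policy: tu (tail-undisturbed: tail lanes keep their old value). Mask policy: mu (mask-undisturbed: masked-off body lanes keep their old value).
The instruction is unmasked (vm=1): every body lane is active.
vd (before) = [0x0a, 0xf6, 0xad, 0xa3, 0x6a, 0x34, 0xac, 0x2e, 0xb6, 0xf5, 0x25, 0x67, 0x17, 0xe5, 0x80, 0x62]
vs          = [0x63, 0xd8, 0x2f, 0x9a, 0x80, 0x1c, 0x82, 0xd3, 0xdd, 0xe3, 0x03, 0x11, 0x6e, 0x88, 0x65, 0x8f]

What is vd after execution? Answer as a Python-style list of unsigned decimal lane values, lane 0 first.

vd = [105, 46, 130, 57, 234, 40, 46, 253, 107, 22, 38, 118, 121, 109, 229, 237]

lanes per group: 256·4/64 = 16
AVL=16 ≤ VLMAX=16, so vl = 16
vd[0] xor(0x0a,0x63) -> 0x69
vd[1] xor(0xf6,0xd8) -> 0x2e
vd[2] xor(0xad,0x2f) -> 0x82
vd[3] xor(0xa3,0x9a) -> 0x39
vd[4] xor(0x6a,0x80) -> 0xea
vd[5] xor(0x34,0x1c) -> 0x28
vd[6] xor(0xac,0x82) -> 0x2e
vd[7] xor(0x2e,0xd3) -> 0xfd
vd[8] xor(0xb6,0xdd) -> 0x6b
vd[9] xor(0xf5,0xe3) -> 0x16
vd[10] xor(0x25,0x03) -> 0x26
vd[11] xor(0x67,0x11) -> 0x76
vd[12] xor(0x17,0x6e) -> 0x79
vd[13] xor(0xe5,0x88) -> 0x6d
vd[14] xor(0x80,0x65) -> 0xe5
vd[15] xor(0x62,0x8f) -> 0xed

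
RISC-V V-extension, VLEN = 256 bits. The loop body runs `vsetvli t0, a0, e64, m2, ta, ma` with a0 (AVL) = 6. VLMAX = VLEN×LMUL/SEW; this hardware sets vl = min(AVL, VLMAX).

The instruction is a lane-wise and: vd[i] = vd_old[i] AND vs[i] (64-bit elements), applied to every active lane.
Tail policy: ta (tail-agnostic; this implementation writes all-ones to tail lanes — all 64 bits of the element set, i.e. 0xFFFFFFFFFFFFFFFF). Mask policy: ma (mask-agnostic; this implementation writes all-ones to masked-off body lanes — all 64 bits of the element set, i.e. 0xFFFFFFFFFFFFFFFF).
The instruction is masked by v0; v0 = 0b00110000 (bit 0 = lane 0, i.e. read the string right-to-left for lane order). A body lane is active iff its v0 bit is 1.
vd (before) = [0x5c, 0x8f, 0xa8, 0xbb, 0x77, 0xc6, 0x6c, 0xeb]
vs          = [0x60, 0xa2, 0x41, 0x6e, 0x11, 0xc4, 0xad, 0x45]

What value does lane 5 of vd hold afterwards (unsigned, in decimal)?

VLMAX = (256 × 2) / 64 = 8 lanes
AVL=6 ≤ VLMAX=8, so vl = 6
lane  0: mask-off/ones ⇒ 0xffffffffffffffff
lane  1: mask-off/ones ⇒ 0xffffffffffffffff
lane  2: mask-off/ones ⇒ 0xffffffffffffffff
lane  3: mask-off/ones ⇒ 0xffffffffffffffff
lane  4: and(0x77,0x11) ⇒ 0x11
lane  5: and(0xc6,0xc4) ⇒ 0xc4
lane  6: tail/ones ⇒ 0xffffffffffffffff
lane  7: tail/ones ⇒ 0xffffffffffffffff

vd[5] = 196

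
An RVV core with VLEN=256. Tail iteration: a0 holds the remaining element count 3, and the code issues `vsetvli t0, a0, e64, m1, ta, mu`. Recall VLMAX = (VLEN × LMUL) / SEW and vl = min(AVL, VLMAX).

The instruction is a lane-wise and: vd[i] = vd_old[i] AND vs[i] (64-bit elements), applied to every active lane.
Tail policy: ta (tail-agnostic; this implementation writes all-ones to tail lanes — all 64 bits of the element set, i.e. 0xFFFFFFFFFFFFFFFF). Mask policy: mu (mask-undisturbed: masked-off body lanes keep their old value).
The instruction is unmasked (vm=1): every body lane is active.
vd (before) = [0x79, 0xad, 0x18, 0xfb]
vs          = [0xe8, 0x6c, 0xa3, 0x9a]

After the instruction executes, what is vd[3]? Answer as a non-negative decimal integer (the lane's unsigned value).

vd[3] = 18446744073709551615

VLMAX = (256 × 1) / 64 = 4 lanes
vl ← min(3, 4) = 3
vd[0] and(0x79,0xe8) -> 0x68
vd[1] and(0xad,0x6c) -> 0x2c
vd[2] and(0x18,0xa3) -> 0x00
vd[3] tail/ones -> 0xffffffffffffffff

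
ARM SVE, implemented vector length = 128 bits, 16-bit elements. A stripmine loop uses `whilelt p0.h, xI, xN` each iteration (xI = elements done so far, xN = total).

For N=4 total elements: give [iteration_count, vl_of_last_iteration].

128-bit reg / 16-bit elem → 8 lanes
N=4: ⌈4/8⌉ = 1 iters; last vl = 4 − 0×8 = 4

[iterations, last_vl] = [1, 4]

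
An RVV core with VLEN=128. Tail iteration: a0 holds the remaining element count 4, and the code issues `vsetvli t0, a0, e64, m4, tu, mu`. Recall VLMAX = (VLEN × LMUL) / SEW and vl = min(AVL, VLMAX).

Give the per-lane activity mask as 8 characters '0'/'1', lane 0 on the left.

VLMAX = (128 × 4) / 64 = 8 lanes
AVL=4 ≤ VLMAX=8, so vl = 4
bits (lane 0 leftmost): 11110000

predicate = 11110000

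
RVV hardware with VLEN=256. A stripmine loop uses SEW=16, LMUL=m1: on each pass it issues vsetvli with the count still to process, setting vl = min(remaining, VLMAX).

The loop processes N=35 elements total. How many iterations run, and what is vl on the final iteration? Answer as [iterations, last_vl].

VLMAX = VLEN×LMUL/SEW = 256×1/16 = 16
iterations = ceil(35/16) = 3; final-pass vl = 3

[iterations, last_vl] = [3, 3]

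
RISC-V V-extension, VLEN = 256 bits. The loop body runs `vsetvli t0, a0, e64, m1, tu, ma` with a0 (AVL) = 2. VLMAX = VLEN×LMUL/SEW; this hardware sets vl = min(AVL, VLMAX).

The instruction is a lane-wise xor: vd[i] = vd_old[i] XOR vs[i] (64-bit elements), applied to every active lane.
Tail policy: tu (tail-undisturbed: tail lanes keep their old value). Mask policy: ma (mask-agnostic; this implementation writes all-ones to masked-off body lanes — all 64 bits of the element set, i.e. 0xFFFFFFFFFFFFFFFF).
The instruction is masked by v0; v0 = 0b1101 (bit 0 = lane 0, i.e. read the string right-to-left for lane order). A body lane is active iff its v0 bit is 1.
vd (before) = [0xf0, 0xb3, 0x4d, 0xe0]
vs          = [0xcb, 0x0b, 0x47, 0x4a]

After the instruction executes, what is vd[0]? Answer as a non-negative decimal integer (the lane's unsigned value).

vd[0] = 59

VLMAX = (256 × 1) / 64 = 4 lanes
vl = min(AVL, VLMAX) = min(2, 4) = 2
  i=0: xor(0xf0,0xcb) → 59
  i=1: mask-off/ones → 18446744073709551615
  i=2: tail/keep → 77
  i=3: tail/keep → 224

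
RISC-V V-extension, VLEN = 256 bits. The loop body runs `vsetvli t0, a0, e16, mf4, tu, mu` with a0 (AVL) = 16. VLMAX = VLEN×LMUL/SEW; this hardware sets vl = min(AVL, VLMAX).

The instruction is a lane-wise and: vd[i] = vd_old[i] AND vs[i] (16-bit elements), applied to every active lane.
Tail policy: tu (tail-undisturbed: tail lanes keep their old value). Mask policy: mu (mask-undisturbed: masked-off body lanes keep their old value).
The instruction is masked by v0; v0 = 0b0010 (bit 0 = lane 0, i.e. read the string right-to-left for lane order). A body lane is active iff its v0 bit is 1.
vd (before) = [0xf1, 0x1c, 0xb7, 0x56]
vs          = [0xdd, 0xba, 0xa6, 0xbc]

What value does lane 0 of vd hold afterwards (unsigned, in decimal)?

lanes per group: 256·1/4/16 = 4
AVL=16 > VLMAX=4, so vl = 4
  i=0: mask-off/keep → 241
  i=1: and(0x1c,0xba) → 24
  i=2: mask-off/keep → 183
  i=3: mask-off/keep → 86

vd[0] = 241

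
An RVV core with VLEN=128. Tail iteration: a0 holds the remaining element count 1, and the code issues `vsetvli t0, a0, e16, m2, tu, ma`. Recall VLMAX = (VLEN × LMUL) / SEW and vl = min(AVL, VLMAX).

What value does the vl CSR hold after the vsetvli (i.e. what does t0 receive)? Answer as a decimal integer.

vl = 1

lanes per group: 128·2/16 = 16
AVL=1 ≤ VLMAX=16, so vl = 1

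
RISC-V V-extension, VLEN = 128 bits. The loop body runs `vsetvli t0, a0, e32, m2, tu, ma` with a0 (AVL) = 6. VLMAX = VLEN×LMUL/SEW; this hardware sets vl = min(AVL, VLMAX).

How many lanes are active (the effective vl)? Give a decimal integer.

lanes per group: 128·2/32 = 8
vl = min(AVL, VLMAX) = min(6, 8) = 6

vl = 6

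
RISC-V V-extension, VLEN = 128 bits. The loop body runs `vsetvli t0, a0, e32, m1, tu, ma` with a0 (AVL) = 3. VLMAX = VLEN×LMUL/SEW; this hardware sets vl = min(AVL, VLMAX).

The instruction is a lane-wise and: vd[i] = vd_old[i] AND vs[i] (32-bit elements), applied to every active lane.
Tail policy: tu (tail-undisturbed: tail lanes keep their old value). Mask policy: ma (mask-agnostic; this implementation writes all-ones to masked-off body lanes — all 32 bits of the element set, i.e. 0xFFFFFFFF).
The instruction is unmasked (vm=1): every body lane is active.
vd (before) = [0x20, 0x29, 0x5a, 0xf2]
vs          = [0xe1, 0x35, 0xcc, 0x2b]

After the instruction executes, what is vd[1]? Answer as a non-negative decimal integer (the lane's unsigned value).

VLMAX = (128 × 1) / 32 = 4 lanes
vl ← min(3, 4) = 3
[0] and(0x20,0xe1) = 0x20
[1] and(0x29,0x35) = 0x21
[2] and(0x5a,0xcc) = 0x48
[3] tail/keep = 0xf2

vd[1] = 33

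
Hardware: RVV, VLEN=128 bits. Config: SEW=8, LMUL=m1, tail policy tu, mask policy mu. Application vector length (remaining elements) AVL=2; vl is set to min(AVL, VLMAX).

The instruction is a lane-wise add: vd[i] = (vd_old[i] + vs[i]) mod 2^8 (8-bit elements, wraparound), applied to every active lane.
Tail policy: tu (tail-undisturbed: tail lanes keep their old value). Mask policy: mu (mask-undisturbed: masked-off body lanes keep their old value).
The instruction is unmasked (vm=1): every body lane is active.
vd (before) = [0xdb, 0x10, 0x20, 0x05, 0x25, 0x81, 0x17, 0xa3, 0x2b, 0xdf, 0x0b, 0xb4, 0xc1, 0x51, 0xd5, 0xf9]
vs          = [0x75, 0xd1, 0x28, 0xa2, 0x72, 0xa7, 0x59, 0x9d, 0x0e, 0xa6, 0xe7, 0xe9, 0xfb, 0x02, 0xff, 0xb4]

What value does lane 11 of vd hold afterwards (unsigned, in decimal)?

vd[11] = 180

VLMAX = VLEN×LMUL/SEW = 128×1/8 = 16
AVL=2 ≤ VLMAX=16, so vl = 2
[0] add(0xdb,0x75) = 0x50
[1] add(0x10,0xd1) = 0xe1
[2] tail/keep = 0x20
[3] tail/keep = 0x05
[4] tail/keep = 0x25
[5] tail/keep = 0x81
[6] tail/keep = 0x17
[7] tail/keep = 0xa3
[8] tail/keep = 0x2b
[9] tail/keep = 0xdf
[10] tail/keep = 0x0b
[11] tail/keep = 0xb4
[12] tail/keep = 0xc1
[13] tail/keep = 0x51
[14] tail/keep = 0xd5
[15] tail/keep = 0xf9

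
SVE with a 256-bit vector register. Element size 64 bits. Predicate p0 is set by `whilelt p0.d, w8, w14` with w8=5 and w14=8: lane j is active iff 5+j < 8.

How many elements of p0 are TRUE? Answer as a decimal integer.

vl = 3

256-bit reg / 64-bit elem → 4 lanes
active while 5+j < 8, i.e. j ∈ [0,3) capped at 4 ⇒ 3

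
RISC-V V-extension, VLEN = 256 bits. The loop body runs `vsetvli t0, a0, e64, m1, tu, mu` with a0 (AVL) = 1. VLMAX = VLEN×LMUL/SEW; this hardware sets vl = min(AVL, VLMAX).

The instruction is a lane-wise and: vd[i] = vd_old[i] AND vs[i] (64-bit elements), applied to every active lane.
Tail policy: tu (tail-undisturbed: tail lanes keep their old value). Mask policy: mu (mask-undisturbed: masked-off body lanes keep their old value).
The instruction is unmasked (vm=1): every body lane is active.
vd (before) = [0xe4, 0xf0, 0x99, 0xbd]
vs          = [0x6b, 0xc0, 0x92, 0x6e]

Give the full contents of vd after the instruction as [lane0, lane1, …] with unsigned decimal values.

VLMAX = VLEN×LMUL/SEW = 256×1/64 = 4
AVL=1 ≤ VLMAX=4, so vl = 1
[0] and(0xe4,0x6b) = 0x60
[1] tail/keep = 0xf0
[2] tail/keep = 0x99
[3] tail/keep = 0xbd

vd = [96, 240, 153, 189]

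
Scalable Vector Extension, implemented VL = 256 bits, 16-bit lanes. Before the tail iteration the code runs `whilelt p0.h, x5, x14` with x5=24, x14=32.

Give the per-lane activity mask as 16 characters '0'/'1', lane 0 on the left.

predicate = 1111111100000000

256-bit reg / 16-bit elem → 16 lanes
active while 24+j < 32, i.e. j ∈ [0,8) capped at 16 ⇒ 8
bits (lane 0 leftmost): 1111111100000000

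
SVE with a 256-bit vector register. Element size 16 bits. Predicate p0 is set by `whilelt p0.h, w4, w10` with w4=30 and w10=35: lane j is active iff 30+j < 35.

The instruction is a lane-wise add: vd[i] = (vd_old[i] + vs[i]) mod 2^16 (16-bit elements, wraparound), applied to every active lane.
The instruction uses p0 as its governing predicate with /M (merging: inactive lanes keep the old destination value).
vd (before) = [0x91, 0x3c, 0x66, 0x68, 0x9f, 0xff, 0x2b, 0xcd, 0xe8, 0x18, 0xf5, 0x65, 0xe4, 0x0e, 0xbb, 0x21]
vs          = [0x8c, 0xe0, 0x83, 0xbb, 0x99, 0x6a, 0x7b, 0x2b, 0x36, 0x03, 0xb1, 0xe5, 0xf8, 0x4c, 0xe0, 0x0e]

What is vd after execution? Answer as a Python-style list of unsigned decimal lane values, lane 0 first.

vd = [285, 284, 233, 291, 312, 255, 43, 205, 232, 24, 245, 101, 228, 14, 187, 33]

256-bit reg / 16-bit elem → 16 lanes
whilelt: lane j active iff 30+j < 35 → j < 5 → 5 active
lane  0: add(0x91,0x8c) ⇒ 0x11d
lane  1: add(0x3c,0xe0) ⇒ 0x11c
lane  2: add(0x66,0x83) ⇒ 0xe9
lane  3: add(0x68,0xbb) ⇒ 0x123
lane  4: add(0x9f,0x99) ⇒ 0x138
lane  5: tail/keep ⇒ 0xff
lane  6: tail/keep ⇒ 0x2b
lane  7: tail/keep ⇒ 0xcd
lane  8: tail/keep ⇒ 0xe8
lane  9: tail/keep ⇒ 0x18
lane 10: tail/keep ⇒ 0xf5
lane 11: tail/keep ⇒ 0x65
lane 12: tail/keep ⇒ 0xe4
lane 13: tail/keep ⇒ 0x0e
lane 14: tail/keep ⇒ 0xbb
lane 15: tail/keep ⇒ 0x21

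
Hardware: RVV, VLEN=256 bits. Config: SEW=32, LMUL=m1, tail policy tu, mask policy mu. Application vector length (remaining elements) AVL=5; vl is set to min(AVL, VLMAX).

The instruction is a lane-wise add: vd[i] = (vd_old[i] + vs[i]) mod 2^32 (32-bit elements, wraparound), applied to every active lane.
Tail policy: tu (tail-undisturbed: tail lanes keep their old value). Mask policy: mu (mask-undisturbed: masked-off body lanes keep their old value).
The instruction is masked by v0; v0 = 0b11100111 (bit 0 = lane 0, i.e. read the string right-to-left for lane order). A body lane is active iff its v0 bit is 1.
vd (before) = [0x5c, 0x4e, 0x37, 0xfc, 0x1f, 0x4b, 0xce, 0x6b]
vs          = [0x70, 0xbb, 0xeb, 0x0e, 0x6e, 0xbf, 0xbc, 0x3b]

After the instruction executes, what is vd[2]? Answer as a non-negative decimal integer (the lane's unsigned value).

VLMAX = VLEN×LMUL/SEW = 256×1/32 = 8
vl ← min(5, 8) = 5
vd[0] add(0x5c,0x70) -> 0xcc
vd[1] add(0x4e,0xbb) -> 0x109
vd[2] add(0x37,0xeb) -> 0x122
vd[3] mask-off/keep -> 0xfc
vd[4] mask-off/keep -> 0x1f
vd[5] tail/keep -> 0x4b
vd[6] tail/keep -> 0xce
vd[7] tail/keep -> 0x6b

vd[2] = 290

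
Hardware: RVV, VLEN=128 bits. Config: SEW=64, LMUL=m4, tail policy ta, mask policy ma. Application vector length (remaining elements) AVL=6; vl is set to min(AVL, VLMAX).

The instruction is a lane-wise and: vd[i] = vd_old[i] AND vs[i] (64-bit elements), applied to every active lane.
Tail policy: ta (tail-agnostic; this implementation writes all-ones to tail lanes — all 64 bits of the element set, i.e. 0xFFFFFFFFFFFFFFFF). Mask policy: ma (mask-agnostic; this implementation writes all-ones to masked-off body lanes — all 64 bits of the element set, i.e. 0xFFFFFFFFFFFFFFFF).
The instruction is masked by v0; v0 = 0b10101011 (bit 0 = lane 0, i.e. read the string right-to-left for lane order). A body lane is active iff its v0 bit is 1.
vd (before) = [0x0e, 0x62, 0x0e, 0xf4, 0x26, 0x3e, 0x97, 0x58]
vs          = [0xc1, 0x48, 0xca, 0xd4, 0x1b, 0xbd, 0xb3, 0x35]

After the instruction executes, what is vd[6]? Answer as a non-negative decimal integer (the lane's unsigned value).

VLMAX = (128 × 4) / 64 = 8 lanes
vl = min(AVL, VLMAX) = min(6, 8) = 6
lane  0: and(0x0e,0xc1) ⇒ 0x00
lane  1: and(0x62,0x48) ⇒ 0x40
lane  2: mask-off/ones ⇒ 0xffffffffffffffff
lane  3: and(0xf4,0xd4) ⇒ 0xd4
lane  4: mask-off/ones ⇒ 0xffffffffffffffff
lane  5: and(0x3e,0xbd) ⇒ 0x3c
lane  6: tail/ones ⇒ 0xffffffffffffffff
lane  7: tail/ones ⇒ 0xffffffffffffffff

vd[6] = 18446744073709551615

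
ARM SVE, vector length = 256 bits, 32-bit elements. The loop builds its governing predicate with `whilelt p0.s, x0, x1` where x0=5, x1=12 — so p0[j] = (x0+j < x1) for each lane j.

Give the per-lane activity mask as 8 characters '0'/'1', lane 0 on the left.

256-bit reg / 32-bit elem → 8 lanes
active while 5+j < 12, i.e. j ∈ [0,7) capped at 8 ⇒ 7
bits (lane 0 leftmost): 11111110

predicate = 11111110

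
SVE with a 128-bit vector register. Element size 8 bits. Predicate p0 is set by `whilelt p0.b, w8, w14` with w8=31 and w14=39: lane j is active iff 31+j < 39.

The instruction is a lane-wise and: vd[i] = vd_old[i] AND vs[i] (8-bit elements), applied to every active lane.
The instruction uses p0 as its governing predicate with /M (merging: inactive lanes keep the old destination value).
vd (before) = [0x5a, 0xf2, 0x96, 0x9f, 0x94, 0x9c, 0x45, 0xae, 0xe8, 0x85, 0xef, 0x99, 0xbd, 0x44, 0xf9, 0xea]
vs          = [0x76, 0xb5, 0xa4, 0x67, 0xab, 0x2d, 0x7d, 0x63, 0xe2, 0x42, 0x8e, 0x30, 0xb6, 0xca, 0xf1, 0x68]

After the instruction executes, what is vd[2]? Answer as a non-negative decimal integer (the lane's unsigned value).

vd[2] = 132

128-bit reg / 8-bit elem → 16 lanes
p0[j] = (31+j < 39); true for j=0..7 → 8 lanes set
vd[0] and(0x5a,0x76) -> 0x52
vd[1] and(0xf2,0xb5) -> 0xb0
vd[2] and(0x96,0xa4) -> 0x84
vd[3] and(0x9f,0x67) -> 0x07
vd[4] and(0x94,0xab) -> 0x80
vd[5] and(0x9c,0x2d) -> 0x0c
vd[6] and(0x45,0x7d) -> 0x45
vd[7] and(0xae,0x63) -> 0x22
vd[8] tail/keep -> 0xe8
vd[9] tail/keep -> 0x85
vd[10] tail/keep -> 0xef
vd[11] tail/keep -> 0x99
vd[12] tail/keep -> 0xbd
vd[13] tail/keep -> 0x44
vd[14] tail/keep -> 0xf9
vd[15] tail/keep -> 0xea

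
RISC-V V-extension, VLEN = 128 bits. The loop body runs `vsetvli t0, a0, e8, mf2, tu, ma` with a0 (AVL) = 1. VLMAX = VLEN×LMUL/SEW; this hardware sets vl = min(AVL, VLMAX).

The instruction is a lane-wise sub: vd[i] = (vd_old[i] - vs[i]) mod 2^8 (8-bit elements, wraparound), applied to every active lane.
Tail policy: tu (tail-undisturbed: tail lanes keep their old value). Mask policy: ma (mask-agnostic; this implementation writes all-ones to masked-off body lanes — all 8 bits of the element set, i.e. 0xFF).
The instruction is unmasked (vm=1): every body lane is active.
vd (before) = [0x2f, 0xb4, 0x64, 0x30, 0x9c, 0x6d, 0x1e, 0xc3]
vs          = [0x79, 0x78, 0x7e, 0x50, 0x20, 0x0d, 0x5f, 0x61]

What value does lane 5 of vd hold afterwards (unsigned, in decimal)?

vd[5] = 109

VLMAX = VLEN×LMUL/SEW = 128×1/2/8 = 8
AVL=1 ≤ VLMAX=8, so vl = 1
  i=0: sub(0x2f,0x79) → 182
  i=1: tail/keep → 180
  i=2: tail/keep → 100
  i=3: tail/keep → 48
  i=4: tail/keep → 156
  i=5: tail/keep → 109
  i=6: tail/keep → 30
  i=7: tail/keep → 195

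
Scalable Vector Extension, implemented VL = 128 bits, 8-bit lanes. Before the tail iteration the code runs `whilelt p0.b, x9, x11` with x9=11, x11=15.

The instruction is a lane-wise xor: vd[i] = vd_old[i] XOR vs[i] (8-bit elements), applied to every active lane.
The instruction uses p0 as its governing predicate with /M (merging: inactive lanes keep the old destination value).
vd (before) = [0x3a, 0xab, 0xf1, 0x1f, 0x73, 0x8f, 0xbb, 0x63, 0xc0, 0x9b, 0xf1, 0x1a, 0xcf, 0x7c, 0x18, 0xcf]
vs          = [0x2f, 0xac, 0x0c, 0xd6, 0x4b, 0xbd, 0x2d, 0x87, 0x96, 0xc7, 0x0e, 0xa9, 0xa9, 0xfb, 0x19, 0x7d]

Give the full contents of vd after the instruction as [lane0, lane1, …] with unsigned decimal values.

lane count: 128 div 8 = 16
p0[j] = (11+j < 15); true for j=0..3 → 4 lanes set
vd[0] xor(0x3a,0x2f) -> 0x15
vd[1] xor(0xab,0xac) -> 0x07
vd[2] xor(0xf1,0x0c) -> 0xfd
vd[3] xor(0x1f,0xd6) -> 0xc9
vd[4] tail/keep -> 0x73
vd[5] tail/keep -> 0x8f
vd[6] tail/keep -> 0xbb
vd[7] tail/keep -> 0x63
vd[8] tail/keep -> 0xc0
vd[9] tail/keep -> 0x9b
vd[10] tail/keep -> 0xf1
vd[11] tail/keep -> 0x1a
vd[12] tail/keep -> 0xcf
vd[13] tail/keep -> 0x7c
vd[14] tail/keep -> 0x18
vd[15] tail/keep -> 0xcf

vd = [21, 7, 253, 201, 115, 143, 187, 99, 192, 155, 241, 26, 207, 124, 24, 207]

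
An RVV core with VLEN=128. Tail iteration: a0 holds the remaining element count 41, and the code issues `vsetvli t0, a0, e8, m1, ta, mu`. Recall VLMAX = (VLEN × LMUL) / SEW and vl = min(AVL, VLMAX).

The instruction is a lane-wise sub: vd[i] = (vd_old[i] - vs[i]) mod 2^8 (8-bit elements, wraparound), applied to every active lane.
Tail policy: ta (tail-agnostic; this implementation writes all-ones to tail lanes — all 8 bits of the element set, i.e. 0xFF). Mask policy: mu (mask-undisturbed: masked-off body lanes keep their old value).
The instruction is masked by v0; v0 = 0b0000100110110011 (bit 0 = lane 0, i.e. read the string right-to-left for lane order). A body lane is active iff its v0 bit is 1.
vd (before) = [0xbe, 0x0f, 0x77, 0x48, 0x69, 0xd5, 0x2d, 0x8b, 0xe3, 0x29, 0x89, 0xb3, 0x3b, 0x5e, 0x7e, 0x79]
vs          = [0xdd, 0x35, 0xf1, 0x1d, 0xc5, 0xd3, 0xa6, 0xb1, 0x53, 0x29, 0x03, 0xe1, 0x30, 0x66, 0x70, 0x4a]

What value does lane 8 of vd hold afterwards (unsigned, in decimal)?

vd[8] = 144

lanes per group: 128·1/8 = 16
vl ← min(41, 16) = 16
lane  0: sub(0xbe,0xdd) ⇒ 0xe1
lane  1: sub(0x0f,0x35) ⇒ 0xda
lane  2: mask-off/keep ⇒ 0x77
lane  3: mask-off/keep ⇒ 0x48
lane  4: sub(0x69,0xc5) ⇒ 0xa4
lane  5: sub(0xd5,0xd3) ⇒ 0x02
lane  6: mask-off/keep ⇒ 0x2d
lane  7: sub(0x8b,0xb1) ⇒ 0xda
lane  8: sub(0xe3,0x53) ⇒ 0x90
lane  9: mask-off/keep ⇒ 0x29
lane 10: mask-off/keep ⇒ 0x89
lane 11: sub(0xb3,0xe1) ⇒ 0xd2
lane 12: mask-off/keep ⇒ 0x3b
lane 13: mask-off/keep ⇒ 0x5e
lane 14: mask-off/keep ⇒ 0x7e
lane 15: mask-off/keep ⇒ 0x79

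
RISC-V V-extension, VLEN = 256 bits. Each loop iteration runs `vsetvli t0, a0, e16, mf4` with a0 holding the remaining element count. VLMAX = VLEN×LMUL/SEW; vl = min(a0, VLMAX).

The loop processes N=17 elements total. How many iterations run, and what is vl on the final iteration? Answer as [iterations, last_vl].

lanes per group: 256·1/4/16 = 4
N=17: ⌈17/4⌉ = 5 iters; last vl = 17 − 4×4 = 1

[iterations, last_vl] = [5, 1]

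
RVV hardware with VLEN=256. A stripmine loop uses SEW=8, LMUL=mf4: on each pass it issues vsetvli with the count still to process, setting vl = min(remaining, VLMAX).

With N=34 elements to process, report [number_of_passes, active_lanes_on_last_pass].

VLMAX = (256 × 1/4) / 8 = 8 lanes
34 elements at 8/iter → 5 passes, remainder 2 on the last

[iterations, last_vl] = [5, 2]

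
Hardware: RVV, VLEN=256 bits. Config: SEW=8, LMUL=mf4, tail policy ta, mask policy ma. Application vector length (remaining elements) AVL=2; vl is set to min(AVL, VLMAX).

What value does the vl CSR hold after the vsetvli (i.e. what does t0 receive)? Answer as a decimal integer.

vl = 2

VLMAX = (256 × 1/4) / 8 = 8 lanes
AVL=2 ≤ VLMAX=8, so vl = 2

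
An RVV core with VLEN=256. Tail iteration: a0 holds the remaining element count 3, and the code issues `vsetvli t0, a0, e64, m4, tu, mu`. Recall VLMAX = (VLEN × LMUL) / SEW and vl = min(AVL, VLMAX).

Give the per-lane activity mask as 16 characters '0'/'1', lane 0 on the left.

VLMAX = (256 × 4) / 64 = 16 lanes
AVL=3 ≤ VLMAX=16, so vl = 3
bits (lane 0 leftmost): 1110000000000000

predicate = 1110000000000000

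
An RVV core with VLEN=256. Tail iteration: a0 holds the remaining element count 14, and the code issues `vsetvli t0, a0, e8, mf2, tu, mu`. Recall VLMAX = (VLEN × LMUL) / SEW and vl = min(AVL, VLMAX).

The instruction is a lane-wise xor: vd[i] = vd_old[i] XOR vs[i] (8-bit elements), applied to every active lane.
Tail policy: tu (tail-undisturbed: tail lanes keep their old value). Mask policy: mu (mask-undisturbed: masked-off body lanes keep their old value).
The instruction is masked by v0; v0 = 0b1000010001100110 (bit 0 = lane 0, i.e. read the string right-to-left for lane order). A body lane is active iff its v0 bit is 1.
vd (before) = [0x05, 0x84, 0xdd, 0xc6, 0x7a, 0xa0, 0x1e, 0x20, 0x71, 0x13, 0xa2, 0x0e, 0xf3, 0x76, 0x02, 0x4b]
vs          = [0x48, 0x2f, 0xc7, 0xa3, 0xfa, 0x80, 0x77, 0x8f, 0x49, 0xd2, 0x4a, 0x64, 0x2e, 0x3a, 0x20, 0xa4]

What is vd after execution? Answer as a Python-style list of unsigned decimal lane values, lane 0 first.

VLMAX = VLEN×LMUL/SEW = 256×1/2/8 = 16
vl ← min(14, 16) = 14
lane  0: mask-off/keep ⇒ 0x05
lane  1: xor(0x84,0x2f) ⇒ 0xab
lane  2: xor(0xdd,0xc7) ⇒ 0x1a
lane  3: mask-off/keep ⇒ 0xc6
lane  4: mask-off/keep ⇒ 0x7a
lane  5: xor(0xa0,0x80) ⇒ 0x20
lane  6: xor(0x1e,0x77) ⇒ 0x69
lane  7: mask-off/keep ⇒ 0x20
lane  8: mask-off/keep ⇒ 0x71
lane  9: mask-off/keep ⇒ 0x13
lane 10: xor(0xa2,0x4a) ⇒ 0xe8
lane 11: mask-off/keep ⇒ 0x0e
lane 12: mask-off/keep ⇒ 0xf3
lane 13: mask-off/keep ⇒ 0x76
lane 14: tail/keep ⇒ 0x02
lane 15: tail/keep ⇒ 0x4b

vd = [5, 171, 26, 198, 122, 32, 105, 32, 113, 19, 232, 14, 243, 118, 2, 75]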